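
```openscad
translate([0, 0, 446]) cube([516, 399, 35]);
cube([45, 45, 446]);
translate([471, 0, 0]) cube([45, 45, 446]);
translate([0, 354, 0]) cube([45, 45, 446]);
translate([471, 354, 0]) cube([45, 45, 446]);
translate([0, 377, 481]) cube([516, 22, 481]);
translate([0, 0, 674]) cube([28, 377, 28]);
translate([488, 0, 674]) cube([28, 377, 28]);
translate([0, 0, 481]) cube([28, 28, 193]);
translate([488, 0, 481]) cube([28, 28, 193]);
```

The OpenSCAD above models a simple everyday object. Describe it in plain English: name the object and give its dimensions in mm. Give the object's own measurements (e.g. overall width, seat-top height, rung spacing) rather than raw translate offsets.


A chair. The seat is a 516×399×35 mm slab with its top at z = 481 mm, on four 45×45 mm corner legs (flush with the seat edges, standing on z = 0). A flat backrest 22 mm thick, 481 mm tall, spans the full seat width and rises from the seat top along its +y edge, rear face flush with the rear of the seat. Two armrests of 28×28 mm section run along each side from the seat's front edge to the front of the backrest, top faces 221 mm above the seat top and outer faces flush with the seat's x-edges; a 28×28 mm post under the front of each armrest stands on the seat at the front corner.


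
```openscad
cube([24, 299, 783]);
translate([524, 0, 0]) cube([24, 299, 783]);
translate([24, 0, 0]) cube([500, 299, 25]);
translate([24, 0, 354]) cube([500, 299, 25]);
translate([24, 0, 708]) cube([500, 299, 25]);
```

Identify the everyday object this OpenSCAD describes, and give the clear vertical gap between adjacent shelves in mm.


A bookshelf. The clear shelf gap is 329 mm.

Two tall side panels with 3 horizontal boards between them — a bookshelf. The first two shelf undersides are at z = 0 and z = 354; with shelf thickness 25, the clear gap is 354 − 0 − 25 = 329 mm.


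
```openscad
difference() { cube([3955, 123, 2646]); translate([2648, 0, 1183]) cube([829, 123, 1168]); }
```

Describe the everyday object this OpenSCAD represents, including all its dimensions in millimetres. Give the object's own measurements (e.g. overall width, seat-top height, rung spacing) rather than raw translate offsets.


A wall 3955 mm long (x), 123 mm thick (y), 2646 mm tall, with a rectangular window opening cut through it. The opening is 829 mm wide and 1168 mm tall; its sill is at z = 1183 mm and its near (−x) edge is 2648 mm from the wall's −x end. The opening passes through the full wall thickness.


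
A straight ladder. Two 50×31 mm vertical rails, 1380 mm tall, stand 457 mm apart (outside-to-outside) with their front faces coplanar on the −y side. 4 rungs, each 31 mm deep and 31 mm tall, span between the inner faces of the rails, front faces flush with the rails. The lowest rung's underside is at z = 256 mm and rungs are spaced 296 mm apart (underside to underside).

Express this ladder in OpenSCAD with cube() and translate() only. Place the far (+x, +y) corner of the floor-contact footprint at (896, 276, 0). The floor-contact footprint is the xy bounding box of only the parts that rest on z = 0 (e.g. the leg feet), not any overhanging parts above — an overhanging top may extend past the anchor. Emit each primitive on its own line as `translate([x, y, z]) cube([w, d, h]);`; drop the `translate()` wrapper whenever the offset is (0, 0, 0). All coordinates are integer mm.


translate([439, 245, 0]) cube([50, 31, 1380]);
translate([846, 245, 0]) cube([50, 31, 1380]);
translate([489, 245, 256]) cube([357, 31, 31]);
translate([489, 245, 552]) cube([357, 31, 31]);
translate([489, 245, 848]) cube([357, 31, 31]);
translate([489, 245, 1144]) cube([357, 31, 31]);


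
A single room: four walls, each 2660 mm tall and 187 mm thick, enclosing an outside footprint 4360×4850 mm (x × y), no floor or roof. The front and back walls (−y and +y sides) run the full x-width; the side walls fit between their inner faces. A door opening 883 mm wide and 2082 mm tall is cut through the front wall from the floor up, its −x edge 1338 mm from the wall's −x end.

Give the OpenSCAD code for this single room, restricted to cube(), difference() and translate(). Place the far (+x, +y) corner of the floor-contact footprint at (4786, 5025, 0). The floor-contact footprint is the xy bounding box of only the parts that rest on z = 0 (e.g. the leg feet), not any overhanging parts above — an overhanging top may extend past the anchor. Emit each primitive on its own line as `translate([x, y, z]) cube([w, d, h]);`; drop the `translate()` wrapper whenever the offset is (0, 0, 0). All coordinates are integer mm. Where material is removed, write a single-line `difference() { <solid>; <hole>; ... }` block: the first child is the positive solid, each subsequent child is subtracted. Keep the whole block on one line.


difference() { translate([426, 175, 0]) cube([4360, 187, 2660]); translate([1764, 175, 0]) cube([883, 187, 2082]); }
translate([426, 4838, 0]) cube([4360, 187, 2660]);
translate([426, 362, 0]) cube([187, 4476, 2660]);
translate([4599, 362, 0]) cube([187, 4476, 2660]);


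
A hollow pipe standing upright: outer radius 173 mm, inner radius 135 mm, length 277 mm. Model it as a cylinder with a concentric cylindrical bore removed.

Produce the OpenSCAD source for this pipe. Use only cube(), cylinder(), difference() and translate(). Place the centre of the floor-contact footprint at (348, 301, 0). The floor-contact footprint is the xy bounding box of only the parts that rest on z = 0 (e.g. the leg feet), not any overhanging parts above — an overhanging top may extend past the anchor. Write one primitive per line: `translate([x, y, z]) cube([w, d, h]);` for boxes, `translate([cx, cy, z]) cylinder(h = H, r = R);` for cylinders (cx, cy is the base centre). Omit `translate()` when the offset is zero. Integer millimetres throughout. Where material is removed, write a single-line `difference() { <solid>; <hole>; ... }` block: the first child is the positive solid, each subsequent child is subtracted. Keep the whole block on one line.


difference() { translate([348, 301, 0]) cylinder(h = 277, r = 173); translate([348, 301, 0]) cylinder(h = 277, r = 135); }


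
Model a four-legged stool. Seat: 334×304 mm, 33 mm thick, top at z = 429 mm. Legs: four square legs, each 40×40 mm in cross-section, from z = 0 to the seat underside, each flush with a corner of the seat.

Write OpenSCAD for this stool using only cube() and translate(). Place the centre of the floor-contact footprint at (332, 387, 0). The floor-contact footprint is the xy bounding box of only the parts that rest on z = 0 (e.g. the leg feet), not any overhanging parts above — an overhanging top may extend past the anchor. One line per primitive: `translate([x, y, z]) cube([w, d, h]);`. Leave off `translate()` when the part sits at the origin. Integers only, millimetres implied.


translate([165, 235, 396]) cube([334, 304, 33]);
translate([165, 235, 0]) cube([40, 40, 396]);
translate([459, 235, 0]) cube([40, 40, 396]);
translate([165, 499, 0]) cube([40, 40, 396]);
translate([459, 499, 0]) cube([40, 40, 396]);


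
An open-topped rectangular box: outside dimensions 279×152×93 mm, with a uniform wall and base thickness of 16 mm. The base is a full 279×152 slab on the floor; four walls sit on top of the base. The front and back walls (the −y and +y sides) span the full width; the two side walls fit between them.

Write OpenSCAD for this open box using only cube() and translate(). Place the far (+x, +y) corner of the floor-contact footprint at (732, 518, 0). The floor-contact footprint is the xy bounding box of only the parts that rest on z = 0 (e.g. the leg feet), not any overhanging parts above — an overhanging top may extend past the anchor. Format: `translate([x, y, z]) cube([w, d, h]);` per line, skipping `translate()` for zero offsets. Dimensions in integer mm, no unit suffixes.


translate([453, 366, 0]) cube([279, 152, 16]);
translate([453, 366, 16]) cube([279, 16, 77]);
translate([453, 502, 16]) cube([279, 16, 77]);
translate([453, 382, 16]) cube([16, 120, 77]);
translate([716, 382, 16]) cube([16, 120, 77]);


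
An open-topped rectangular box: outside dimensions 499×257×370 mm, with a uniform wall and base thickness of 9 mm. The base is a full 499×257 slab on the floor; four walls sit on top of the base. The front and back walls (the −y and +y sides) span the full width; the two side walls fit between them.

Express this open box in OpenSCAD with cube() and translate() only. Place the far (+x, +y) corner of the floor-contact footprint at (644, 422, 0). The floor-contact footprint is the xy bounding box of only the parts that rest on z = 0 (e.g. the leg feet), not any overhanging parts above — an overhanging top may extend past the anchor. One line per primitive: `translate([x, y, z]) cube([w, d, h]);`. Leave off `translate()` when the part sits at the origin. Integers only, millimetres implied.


translate([145, 165, 0]) cube([499, 257, 9]);
translate([145, 165, 9]) cube([499, 9, 361]);
translate([145, 413, 9]) cube([499, 9, 361]);
translate([145, 174, 9]) cube([9, 239, 361]);
translate([635, 174, 9]) cube([9, 239, 361]);


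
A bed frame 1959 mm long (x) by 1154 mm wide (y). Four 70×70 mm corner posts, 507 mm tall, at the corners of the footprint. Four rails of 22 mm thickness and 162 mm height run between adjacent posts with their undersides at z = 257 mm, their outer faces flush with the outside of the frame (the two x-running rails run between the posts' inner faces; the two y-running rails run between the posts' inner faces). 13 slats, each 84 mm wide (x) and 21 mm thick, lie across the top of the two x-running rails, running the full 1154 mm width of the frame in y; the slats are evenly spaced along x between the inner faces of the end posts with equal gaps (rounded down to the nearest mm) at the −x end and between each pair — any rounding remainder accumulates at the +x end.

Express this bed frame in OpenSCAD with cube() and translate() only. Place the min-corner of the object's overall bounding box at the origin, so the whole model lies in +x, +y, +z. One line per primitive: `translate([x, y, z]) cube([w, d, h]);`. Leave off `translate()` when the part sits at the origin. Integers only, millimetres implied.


cube([70, 70, 507]);
translate([0, 1084, 0]) cube([70, 70, 507]);
translate([1889, 0, 0]) cube([70, 70, 507]);
translate([1889, 1084, 0]) cube([70, 70, 507]);
translate([70, 0, 257]) cube([1819, 22, 162]);
translate([70, 1132, 257]) cube([1819, 22, 162]);
translate([0, 70, 257]) cube([22, 1014, 162]);
translate([1937, 70, 257]) cube([22, 1014, 162]);
translate([121, 0, 419]) cube([84, 1154, 21]);
translate([256, 0, 419]) cube([84, 1154, 21]);
translate([391, 0, 419]) cube([84, 1154, 21]);
translate([526, 0, 419]) cube([84, 1154, 21]);
translate([661, 0, 419]) cube([84, 1154, 21]);
translate([796, 0, 419]) cube([84, 1154, 21]);
translate([931, 0, 419]) cube([84, 1154, 21]);
translate([1066, 0, 419]) cube([84, 1154, 21]);
translate([1201, 0, 419]) cube([84, 1154, 21]);
translate([1336, 0, 419]) cube([84, 1154, 21]);
translate([1471, 0, 419]) cube([84, 1154, 21]);
translate([1606, 0, 419]) cube([84, 1154, 21]);
translate([1741, 0, 419]) cube([84, 1154, 21]);


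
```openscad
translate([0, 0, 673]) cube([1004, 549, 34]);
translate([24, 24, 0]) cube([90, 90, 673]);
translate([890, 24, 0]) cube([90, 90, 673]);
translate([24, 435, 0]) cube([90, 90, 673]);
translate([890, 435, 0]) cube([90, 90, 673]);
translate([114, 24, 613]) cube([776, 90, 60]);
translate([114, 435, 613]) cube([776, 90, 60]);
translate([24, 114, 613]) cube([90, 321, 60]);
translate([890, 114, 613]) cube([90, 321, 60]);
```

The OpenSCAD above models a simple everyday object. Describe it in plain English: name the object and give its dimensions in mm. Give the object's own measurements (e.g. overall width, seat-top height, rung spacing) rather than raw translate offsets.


A table: top 1004 mm (x) × 549 mm (y), 34 mm thick, upper face at z = 707 mm, on four 90×90 mm square legs, each inset 24 mm from the nearest pair of top edges from z = 0 to the bottom of the top. Four apron rails, 90 mm thick and 60 mm tall, run between adjacent legs with their top edges flush with the underside of the top and their outer faces flush with the legs' outer faces.


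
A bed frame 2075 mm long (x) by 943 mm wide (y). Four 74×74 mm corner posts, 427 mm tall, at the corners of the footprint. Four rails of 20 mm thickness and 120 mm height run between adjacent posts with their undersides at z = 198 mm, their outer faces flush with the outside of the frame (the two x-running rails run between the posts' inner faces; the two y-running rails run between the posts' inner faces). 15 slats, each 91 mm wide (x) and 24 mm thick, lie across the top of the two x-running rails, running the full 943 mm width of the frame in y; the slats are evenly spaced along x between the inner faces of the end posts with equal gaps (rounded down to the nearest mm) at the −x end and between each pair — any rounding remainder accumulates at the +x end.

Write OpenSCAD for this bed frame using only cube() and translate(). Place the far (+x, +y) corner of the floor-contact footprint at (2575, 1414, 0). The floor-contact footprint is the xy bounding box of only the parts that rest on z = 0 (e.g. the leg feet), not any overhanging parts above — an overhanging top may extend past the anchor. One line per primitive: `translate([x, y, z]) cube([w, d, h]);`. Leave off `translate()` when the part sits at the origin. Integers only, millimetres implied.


translate([500, 471, 0]) cube([74, 74, 427]);
translate([500, 1340, 0]) cube([74, 74, 427]);
translate([2501, 471, 0]) cube([74, 74, 427]);
translate([2501, 1340, 0]) cube([74, 74, 427]);
translate([574, 471, 198]) cube([1927, 20, 120]);
translate([574, 1394, 198]) cube([1927, 20, 120]);
translate([500, 545, 198]) cube([20, 795, 120]);
translate([2555, 545, 198]) cube([20, 795, 120]);
translate([609, 471, 318]) cube([91, 943, 24]);
translate([735, 471, 318]) cube([91, 943, 24]);
translate([861, 471, 318]) cube([91, 943, 24]);
translate([987, 471, 318]) cube([91, 943, 24]);
translate([1113, 471, 318]) cube([91, 943, 24]);
translate([1239, 471, 318]) cube([91, 943, 24]);
translate([1365, 471, 318]) cube([91, 943, 24]);
translate([1491, 471, 318]) cube([91, 943, 24]);
translate([1617, 471, 318]) cube([91, 943, 24]);
translate([1743, 471, 318]) cube([91, 943, 24]);
translate([1869, 471, 318]) cube([91, 943, 24]);
translate([1995, 471, 318]) cube([91, 943, 24]);
translate([2121, 471, 318]) cube([91, 943, 24]);
translate([2247, 471, 318]) cube([91, 943, 24]);
translate([2373, 471, 318]) cube([91, 943, 24]);


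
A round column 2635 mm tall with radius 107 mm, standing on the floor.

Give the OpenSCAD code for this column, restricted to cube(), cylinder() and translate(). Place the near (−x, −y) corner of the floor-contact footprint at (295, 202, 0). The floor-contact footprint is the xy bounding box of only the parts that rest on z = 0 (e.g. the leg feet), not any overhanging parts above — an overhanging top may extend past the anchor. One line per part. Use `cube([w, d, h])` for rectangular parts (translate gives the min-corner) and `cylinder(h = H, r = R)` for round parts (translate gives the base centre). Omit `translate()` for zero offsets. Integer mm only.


translate([402, 309, 0]) cylinder(h = 2635, r = 107);


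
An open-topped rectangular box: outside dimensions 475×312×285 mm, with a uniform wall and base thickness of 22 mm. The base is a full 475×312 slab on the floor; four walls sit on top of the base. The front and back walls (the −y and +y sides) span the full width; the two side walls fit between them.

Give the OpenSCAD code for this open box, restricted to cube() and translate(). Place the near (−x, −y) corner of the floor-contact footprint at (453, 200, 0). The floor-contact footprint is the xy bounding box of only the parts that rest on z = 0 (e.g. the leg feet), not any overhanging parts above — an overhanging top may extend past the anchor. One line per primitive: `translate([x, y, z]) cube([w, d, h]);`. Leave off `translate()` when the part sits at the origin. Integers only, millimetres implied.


translate([453, 200, 0]) cube([475, 312, 22]);
translate([453, 200, 22]) cube([475, 22, 263]);
translate([453, 490, 22]) cube([475, 22, 263]);
translate([453, 222, 22]) cube([22, 268, 263]);
translate([906, 222, 22]) cube([22, 268, 263]);


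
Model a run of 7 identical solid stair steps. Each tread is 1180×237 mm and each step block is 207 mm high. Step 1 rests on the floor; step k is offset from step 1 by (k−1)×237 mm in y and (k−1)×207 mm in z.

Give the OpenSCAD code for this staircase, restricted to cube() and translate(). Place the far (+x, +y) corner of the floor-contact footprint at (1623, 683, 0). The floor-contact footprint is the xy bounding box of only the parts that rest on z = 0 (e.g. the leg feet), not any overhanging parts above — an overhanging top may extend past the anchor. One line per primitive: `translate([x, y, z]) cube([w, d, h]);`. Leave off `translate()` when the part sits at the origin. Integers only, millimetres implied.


translate([443, 446, 0]) cube([1180, 237, 207]);
translate([443, 683, 207]) cube([1180, 237, 207]);
translate([443, 920, 414]) cube([1180, 237, 207]);
translate([443, 1157, 621]) cube([1180, 237, 207]);
translate([443, 1394, 828]) cube([1180, 237, 207]);
translate([443, 1631, 1035]) cube([1180, 237, 207]);
translate([443, 1868, 1242]) cube([1180, 237, 207]);


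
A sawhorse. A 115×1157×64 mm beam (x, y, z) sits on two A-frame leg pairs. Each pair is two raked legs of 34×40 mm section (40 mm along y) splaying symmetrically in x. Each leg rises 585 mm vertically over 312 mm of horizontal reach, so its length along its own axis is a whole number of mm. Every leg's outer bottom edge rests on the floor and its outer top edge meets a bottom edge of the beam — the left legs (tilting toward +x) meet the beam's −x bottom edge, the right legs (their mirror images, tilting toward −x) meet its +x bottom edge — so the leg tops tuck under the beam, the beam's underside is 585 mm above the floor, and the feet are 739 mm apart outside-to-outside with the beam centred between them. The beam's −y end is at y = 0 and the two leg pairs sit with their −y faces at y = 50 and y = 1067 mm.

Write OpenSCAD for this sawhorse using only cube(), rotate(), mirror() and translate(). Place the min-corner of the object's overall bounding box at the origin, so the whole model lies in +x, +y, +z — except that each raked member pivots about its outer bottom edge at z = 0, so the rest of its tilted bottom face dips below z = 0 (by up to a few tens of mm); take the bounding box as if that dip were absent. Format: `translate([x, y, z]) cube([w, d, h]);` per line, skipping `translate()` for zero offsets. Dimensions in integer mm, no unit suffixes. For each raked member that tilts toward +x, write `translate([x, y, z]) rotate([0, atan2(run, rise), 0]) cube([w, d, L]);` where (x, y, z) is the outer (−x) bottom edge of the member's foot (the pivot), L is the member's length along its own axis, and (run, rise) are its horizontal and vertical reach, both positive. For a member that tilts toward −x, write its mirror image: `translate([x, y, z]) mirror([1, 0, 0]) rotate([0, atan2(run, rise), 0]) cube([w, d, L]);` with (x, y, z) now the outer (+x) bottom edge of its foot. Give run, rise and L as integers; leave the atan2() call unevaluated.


translate([312, 0, 585]) cube([115, 1157, 64]);
translate([0, 50, 0]) rotate([0, atan2(312, 585), 0]) cube([34, 40, 663]);
translate([739, 50, 0]) mirror([1, 0, 0]) rotate([0, atan2(312, 585), 0]) cube([34, 40, 663]);
translate([0, 1067, 0]) rotate([0, atan2(312, 585), 0]) cube([34, 40, 663]);
translate([739, 1067, 0]) mirror([1, 0, 0]) rotate([0, atan2(312, 585), 0]) cube([34, 40, 663]);


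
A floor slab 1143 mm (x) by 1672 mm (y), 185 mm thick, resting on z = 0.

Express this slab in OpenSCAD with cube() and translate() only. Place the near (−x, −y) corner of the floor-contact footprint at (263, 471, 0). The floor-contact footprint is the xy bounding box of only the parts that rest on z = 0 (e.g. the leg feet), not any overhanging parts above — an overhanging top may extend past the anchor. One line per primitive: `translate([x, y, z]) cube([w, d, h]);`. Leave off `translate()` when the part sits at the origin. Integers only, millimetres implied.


translate([263, 471, 0]) cube([1143, 1672, 185]);


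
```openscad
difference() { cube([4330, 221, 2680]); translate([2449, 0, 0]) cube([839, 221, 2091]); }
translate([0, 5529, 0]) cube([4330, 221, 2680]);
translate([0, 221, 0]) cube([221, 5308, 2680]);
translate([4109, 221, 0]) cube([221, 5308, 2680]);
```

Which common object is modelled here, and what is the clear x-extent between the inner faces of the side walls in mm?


A single room. The interior width is 3888 mm.

Four walls enclosing a rectangle with a door in the front wall — a room. Outside width 4330 minus two 221 mm walls gives 3888 mm.


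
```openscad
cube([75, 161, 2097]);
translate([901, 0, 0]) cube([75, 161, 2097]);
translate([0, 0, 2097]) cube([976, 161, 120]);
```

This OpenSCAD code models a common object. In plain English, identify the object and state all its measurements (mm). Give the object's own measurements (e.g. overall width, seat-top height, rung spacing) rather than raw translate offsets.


A door frame. The clear opening is 826 mm wide and 2097 mm high. Two 75 mm wide jambs, 161 mm deep, stand either side of the opening from the floor to the top of the opening. A 120 mm thick head sits across the top of both jambs, spanning the full outside width of the frame.


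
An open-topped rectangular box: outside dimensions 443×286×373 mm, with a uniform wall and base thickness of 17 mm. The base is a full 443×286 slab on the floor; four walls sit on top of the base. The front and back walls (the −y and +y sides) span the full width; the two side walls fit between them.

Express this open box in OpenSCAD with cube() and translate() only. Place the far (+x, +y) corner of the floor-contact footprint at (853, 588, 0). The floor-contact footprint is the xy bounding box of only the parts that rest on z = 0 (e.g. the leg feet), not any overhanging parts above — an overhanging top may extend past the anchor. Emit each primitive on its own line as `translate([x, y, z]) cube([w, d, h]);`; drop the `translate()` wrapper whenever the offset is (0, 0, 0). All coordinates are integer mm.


translate([410, 302, 0]) cube([443, 286, 17]);
translate([410, 302, 17]) cube([443, 17, 356]);
translate([410, 571, 17]) cube([443, 17, 356]);
translate([410, 319, 17]) cube([17, 252, 356]);
translate([836, 319, 17]) cube([17, 252, 356]);


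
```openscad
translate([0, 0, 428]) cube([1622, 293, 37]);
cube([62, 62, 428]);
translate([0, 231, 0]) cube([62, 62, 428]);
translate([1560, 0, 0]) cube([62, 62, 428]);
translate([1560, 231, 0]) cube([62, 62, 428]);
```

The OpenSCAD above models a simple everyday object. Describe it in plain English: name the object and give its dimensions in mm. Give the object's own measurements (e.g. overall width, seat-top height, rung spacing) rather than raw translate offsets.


A long wooden bench with a 1622 mm (x) × 293 mm (y) seat, 37 mm thick, its top surface 465 mm above the floor. Four 62 mm square legs at the seat corners, flush with the edges, run from z = 0 to the seat underside.


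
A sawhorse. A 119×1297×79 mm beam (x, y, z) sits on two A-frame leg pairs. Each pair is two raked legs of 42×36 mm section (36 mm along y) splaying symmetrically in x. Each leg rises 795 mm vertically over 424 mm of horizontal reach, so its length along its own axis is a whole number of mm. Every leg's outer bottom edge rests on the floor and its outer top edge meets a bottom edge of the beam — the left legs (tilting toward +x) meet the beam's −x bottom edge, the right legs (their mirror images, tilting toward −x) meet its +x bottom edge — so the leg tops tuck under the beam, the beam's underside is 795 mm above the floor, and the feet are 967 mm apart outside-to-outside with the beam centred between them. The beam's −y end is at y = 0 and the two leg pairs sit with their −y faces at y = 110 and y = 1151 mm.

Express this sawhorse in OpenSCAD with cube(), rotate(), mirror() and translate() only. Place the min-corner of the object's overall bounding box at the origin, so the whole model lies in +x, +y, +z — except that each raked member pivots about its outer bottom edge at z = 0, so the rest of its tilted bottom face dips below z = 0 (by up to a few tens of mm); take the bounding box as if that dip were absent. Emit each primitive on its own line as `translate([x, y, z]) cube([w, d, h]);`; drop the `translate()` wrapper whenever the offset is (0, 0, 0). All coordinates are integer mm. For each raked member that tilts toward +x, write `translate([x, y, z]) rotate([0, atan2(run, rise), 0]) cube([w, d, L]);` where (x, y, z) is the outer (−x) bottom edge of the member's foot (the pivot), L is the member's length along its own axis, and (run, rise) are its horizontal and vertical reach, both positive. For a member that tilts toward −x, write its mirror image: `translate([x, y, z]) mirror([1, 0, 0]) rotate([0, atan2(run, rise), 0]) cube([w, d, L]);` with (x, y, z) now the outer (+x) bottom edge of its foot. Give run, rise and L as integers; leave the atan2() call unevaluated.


translate([424, 0, 795]) cube([119, 1297, 79]);
translate([0, 110, 0]) rotate([0, atan2(424, 795), 0]) cube([42, 36, 901]);
translate([967, 110, 0]) mirror([1, 0, 0]) rotate([0, atan2(424, 795), 0]) cube([42, 36, 901]);
translate([0, 1151, 0]) rotate([0, atan2(424, 795), 0]) cube([42, 36, 901]);
translate([967, 1151, 0]) mirror([1, 0, 0]) rotate([0, atan2(424, 795), 0]) cube([42, 36, 901]);


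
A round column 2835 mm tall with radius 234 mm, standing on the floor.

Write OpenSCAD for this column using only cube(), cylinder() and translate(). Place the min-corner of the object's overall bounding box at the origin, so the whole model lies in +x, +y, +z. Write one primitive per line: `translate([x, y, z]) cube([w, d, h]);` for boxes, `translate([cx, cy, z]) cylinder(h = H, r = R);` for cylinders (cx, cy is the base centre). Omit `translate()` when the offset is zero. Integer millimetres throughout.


translate([234, 234, 0]) cylinder(h = 2835, r = 234);


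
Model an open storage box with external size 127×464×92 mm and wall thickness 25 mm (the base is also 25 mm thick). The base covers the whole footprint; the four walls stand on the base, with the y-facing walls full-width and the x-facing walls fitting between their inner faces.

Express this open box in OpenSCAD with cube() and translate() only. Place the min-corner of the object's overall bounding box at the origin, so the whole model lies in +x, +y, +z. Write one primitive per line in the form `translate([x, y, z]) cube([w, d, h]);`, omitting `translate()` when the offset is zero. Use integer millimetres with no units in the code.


cube([127, 464, 25]);
translate([0, 0, 25]) cube([127, 25, 67]);
translate([0, 439, 25]) cube([127, 25, 67]);
translate([0, 25, 25]) cube([25, 414, 67]);
translate([102, 25, 25]) cube([25, 414, 67]);


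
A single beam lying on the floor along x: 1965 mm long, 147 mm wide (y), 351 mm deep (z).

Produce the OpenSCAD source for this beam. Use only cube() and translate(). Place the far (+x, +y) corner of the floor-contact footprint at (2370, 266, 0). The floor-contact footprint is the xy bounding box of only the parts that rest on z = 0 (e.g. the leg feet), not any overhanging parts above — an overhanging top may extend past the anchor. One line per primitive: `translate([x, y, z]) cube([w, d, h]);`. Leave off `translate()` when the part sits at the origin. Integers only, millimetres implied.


translate([405, 119, 0]) cube([1965, 147, 351]);


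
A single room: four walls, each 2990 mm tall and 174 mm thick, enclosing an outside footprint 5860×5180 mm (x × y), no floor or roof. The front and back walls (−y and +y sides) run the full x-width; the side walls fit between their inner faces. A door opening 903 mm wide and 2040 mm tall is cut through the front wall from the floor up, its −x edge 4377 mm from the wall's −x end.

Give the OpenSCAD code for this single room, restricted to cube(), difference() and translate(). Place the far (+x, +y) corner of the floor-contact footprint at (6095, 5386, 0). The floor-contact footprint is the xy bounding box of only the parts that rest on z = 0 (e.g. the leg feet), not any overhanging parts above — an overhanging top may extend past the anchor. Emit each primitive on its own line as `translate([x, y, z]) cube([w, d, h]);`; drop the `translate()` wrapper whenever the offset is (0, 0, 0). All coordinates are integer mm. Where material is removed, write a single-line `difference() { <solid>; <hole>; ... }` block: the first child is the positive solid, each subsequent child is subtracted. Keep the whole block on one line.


difference() { translate([235, 206, 0]) cube([5860, 174, 2990]); translate([4612, 206, 0]) cube([903, 174, 2040]); }
translate([235, 5212, 0]) cube([5860, 174, 2990]);
translate([235, 380, 0]) cube([174, 4832, 2990]);
translate([5921, 380, 0]) cube([174, 4832, 2990]);


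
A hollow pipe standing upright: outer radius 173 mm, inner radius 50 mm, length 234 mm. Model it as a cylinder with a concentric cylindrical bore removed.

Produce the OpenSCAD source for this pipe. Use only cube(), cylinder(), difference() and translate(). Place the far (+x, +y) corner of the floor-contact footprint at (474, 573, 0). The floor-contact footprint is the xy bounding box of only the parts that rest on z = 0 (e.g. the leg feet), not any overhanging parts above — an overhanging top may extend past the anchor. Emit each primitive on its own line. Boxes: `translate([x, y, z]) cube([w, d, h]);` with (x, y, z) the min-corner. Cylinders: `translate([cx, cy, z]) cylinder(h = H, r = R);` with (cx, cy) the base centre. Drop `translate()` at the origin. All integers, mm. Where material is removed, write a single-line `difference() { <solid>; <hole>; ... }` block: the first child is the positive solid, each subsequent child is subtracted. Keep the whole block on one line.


difference() { translate([301, 400, 0]) cylinder(h = 234, r = 173); translate([301, 400, 0]) cylinder(h = 234, r = 50); }


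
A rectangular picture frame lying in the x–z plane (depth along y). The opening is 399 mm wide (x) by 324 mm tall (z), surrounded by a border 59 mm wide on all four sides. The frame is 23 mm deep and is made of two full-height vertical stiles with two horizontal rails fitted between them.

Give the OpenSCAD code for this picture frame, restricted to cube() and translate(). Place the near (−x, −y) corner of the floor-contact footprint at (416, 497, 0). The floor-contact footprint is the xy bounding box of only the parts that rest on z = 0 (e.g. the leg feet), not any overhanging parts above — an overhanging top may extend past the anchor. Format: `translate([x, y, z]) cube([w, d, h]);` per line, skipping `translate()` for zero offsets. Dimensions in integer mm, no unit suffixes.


translate([416, 497, 0]) cube([59, 23, 442]);
translate([874, 497, 0]) cube([59, 23, 442]);
translate([475, 497, 0]) cube([399, 23, 59]);
translate([475, 497, 383]) cube([399, 23, 59]);


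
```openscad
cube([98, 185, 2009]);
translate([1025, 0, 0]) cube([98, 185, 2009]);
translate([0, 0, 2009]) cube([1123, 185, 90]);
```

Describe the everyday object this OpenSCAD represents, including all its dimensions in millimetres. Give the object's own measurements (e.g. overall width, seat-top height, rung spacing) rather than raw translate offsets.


A door frame. The clear opening is 927 mm wide and 2009 mm high. Two 98 mm wide jambs, 185 mm deep, stand either side of the opening from the floor to the top of the opening. A 90 mm thick head sits across the top of both jambs, spanning the full outside width of the frame.


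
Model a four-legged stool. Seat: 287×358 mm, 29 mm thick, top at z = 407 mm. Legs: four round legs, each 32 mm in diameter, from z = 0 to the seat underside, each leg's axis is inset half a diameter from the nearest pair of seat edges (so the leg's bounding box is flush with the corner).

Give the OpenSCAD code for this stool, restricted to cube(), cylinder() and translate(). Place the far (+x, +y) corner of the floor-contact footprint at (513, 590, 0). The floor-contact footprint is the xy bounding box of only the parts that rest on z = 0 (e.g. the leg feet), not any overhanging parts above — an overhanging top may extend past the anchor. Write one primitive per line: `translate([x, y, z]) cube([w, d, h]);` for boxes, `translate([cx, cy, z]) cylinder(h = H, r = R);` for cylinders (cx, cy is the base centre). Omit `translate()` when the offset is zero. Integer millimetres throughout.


translate([226, 232, 378]) cube([287, 358, 29]);
translate([242, 248, 0]) cylinder(h = 378, r = 16);
translate([497, 248, 0]) cylinder(h = 378, r = 16);
translate([242, 574, 0]) cylinder(h = 378, r = 16);
translate([497, 574, 0]) cylinder(h = 378, r = 16);


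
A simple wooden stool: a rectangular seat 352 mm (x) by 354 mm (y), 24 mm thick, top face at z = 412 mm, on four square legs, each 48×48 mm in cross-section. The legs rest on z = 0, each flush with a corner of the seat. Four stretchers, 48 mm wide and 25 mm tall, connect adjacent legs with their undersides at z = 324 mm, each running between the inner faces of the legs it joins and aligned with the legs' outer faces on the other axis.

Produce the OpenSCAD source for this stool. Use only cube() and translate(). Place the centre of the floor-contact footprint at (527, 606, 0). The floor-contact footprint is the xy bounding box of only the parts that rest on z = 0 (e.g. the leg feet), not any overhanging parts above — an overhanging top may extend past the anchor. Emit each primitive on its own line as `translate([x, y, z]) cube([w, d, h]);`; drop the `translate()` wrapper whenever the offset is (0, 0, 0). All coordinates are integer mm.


translate([351, 429, 388]) cube([352, 354, 24]);
translate([351, 429, 0]) cube([48, 48, 388]);
translate([655, 429, 0]) cube([48, 48, 388]);
translate([351, 735, 0]) cube([48, 48, 388]);
translate([655, 735, 0]) cube([48, 48, 388]);
translate([399, 429, 324]) cube([256, 48, 25]);
translate([399, 735, 324]) cube([256, 48, 25]);
translate([351, 477, 324]) cube([48, 258, 25]);
translate([655, 477, 324]) cube([48, 258, 25]);


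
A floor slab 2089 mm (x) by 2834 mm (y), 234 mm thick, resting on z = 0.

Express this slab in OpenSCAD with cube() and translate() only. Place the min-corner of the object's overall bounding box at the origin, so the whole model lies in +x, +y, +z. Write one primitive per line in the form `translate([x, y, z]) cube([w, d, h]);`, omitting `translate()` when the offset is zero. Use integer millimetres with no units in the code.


cube([2089, 2834, 234]);


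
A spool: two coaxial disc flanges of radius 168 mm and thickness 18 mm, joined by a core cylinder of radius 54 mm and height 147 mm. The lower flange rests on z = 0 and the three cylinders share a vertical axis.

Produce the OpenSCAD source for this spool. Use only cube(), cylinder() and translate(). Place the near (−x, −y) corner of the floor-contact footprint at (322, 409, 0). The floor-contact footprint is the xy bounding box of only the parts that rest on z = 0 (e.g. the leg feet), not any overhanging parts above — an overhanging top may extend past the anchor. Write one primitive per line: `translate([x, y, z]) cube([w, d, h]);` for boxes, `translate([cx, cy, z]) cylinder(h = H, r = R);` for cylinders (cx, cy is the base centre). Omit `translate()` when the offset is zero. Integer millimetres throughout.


translate([490, 577, 0]) cylinder(h = 18, r = 168);
translate([490, 577, 18]) cylinder(h = 147, r = 54);
translate([490, 577, 165]) cylinder(h = 18, r = 168);


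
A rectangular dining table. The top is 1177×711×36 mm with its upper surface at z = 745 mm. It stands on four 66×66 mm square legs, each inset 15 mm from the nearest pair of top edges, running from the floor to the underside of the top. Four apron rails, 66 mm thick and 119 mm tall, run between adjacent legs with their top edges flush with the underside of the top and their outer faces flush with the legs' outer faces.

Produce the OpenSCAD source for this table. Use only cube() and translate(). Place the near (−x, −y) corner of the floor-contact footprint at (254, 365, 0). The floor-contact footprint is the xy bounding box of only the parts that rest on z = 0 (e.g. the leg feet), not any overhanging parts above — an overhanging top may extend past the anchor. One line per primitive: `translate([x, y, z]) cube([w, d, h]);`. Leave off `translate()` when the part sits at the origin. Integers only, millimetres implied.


translate([239, 350, 709]) cube([1177, 711, 36]);
translate([254, 365, 0]) cube([66, 66, 709]);
translate([1335, 365, 0]) cube([66, 66, 709]);
translate([254, 980, 0]) cube([66, 66, 709]);
translate([1335, 980, 0]) cube([66, 66, 709]);
translate([320, 365, 590]) cube([1015, 66, 119]);
translate([320, 980, 590]) cube([1015, 66, 119]);
translate([254, 431, 590]) cube([66, 549, 119]);
translate([1335, 431, 590]) cube([66, 549, 119]);


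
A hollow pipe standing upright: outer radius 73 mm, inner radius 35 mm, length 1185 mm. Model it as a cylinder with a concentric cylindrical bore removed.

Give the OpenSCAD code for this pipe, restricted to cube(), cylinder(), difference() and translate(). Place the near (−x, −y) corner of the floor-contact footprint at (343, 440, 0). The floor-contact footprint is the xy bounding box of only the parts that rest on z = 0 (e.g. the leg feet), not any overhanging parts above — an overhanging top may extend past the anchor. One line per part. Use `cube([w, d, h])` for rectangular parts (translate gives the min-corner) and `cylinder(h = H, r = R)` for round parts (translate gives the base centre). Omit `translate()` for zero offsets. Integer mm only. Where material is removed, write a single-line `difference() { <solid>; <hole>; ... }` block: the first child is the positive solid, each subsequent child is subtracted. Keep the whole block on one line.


difference() { translate([416, 513, 0]) cylinder(h = 1185, r = 73); translate([416, 513, 0]) cylinder(h = 1185, r = 35); }


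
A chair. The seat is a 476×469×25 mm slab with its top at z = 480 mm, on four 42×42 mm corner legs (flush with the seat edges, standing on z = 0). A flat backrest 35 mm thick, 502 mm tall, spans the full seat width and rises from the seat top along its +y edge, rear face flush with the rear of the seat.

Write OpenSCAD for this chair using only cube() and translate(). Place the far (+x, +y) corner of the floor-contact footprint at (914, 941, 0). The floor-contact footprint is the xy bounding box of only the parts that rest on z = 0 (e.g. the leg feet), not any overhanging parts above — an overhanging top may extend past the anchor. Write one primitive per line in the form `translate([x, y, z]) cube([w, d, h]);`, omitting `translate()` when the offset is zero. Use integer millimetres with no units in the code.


// leg_h = 480 - 25 = 455
translate([438, 472, 455]) cube([476, 469, 25]);
translate([438, 472, 0]) cube([42, 42, 455]);
translate([872, 472, 0]) cube([42, 42, 455]);
translate([438, 899, 0]) cube([42, 42, 455]);
translate([872, 899, 0]) cube([42, 42, 455]);
translate([438, 906, 480]) cube([476, 35, 502]);


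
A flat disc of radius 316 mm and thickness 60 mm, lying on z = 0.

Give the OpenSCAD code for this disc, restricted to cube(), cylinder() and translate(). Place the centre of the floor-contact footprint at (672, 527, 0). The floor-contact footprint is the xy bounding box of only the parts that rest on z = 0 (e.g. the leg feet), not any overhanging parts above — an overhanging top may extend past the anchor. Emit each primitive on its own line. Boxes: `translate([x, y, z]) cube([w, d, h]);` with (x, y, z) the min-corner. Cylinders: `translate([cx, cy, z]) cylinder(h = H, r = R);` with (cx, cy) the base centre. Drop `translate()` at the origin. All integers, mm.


translate([672, 527, 0]) cylinder(h = 60, r = 316);
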